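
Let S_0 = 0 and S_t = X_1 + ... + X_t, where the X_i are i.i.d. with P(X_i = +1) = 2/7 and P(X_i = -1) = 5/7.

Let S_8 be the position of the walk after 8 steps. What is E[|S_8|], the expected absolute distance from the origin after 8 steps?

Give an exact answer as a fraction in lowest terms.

S_8 takes values m ≡ 0 (mod 2) with |m| ≤ 8; P(S_8=m) = C(8,(8+m)/2) · (2/7)^((8+m)/2) · (5/7)^((8-m)/2).
Distribution: P(S=-8)=390625/5764801, P(S=-6)=1250000/5764801, P(S=-4)=250000/823543, P(S=-2)=200000/823543, P(S=0)=100000/823543, P(S=2)=32000/823543, P(S=4)=6400/823543, P(S=6)=5120/5764801, P(S=8)=256/5764801
E[|S_8|] = Σ_m |m|·P(S_8=m) = 21084968/5764801

Answer: 21084968/5764801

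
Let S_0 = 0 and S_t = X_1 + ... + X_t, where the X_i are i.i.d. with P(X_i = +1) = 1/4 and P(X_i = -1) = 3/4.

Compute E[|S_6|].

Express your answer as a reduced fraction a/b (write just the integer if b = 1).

S_6 takes values m ≡ 0 (mod 2) with |m| ≤ 6; P(S_6=m) = C(6,(6+m)/2) · (1/4)^((6+m)/2) · (3/4)^((6-m)/2).
Distribution: P(S=-6)=729/4096, P(S=-4)=729/2048, P(S=-2)=1215/4096, P(S=0)=135/1024, P(S=2)=135/4096, P(S=4)=9/2048, P(S=6)=1/4096
E[|S_6|] = Σ_m |m|·P(S_6=m) = 1623/512

Answer: 1623/512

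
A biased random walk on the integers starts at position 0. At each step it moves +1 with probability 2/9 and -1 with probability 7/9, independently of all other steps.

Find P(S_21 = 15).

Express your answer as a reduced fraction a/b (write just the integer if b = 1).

Answer: 119587471360/109418989131512359209

Derivation:
To reach position 15 after 21 steps: need 18 steps of +1 and 3 steps of -1.
Number of such sequences: C(21,18) = 1330
Each has probability (2/9)^18 · (7/9)^3 = 89915392/109418989131512359209
P = 1330 · 89915392/109418989131512359209 = 119587471360/109418989131512359209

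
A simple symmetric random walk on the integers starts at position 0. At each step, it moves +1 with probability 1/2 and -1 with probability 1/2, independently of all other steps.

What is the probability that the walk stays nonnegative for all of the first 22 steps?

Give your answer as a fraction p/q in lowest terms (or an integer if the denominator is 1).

Let f(t,s) = #length-t paths at position s with S_1..S_t all ≥ 0.
f(t,s) = f(t-1,s-1) + f(t-1,s+1) for s ≥ 0; f(t,s) = 0 for s < 0.
t=0: f(0,0)=1
t=1: f(1,1)=1
t=2: f(2,0)=1 f(2,2)=1
t=3: f(3,1)=2 f(3,3)=1
t=4: f(4,0)=2 f(4,2)=3 f(4,4)=1
t=5: f(5,1)=5 f(5,3)=4 f(5,5)=1
t=6: f(6,0)=5 f(6,2)=9 f(6,4)=5 f(6,6)=1
t=7: f(7,1)=14 f(7,3)=14 f(7,5)=6 f(7,7)=1
t=8: f(8,0)=14 f(8,2)=28 f(8,4)=20 f(8,6)=7 f(8,8)=1
t=9: f(9,1)=42 f(9,3)=48 f(9,5)=27 f(9,7)=8 f(9,9)=1
t=10: f(10,0)=42 f(10,2)=90 f(10,4)=75 f(10,6)=35 f(10,8)=9 f(10,10)=1
t=11: f(11,1)=132 f(11,3)=165 f(11,5)=110 f(11,7)=44 f(11,9)=10 f(11,11)=1
t=12: f(12,0)=132 f(12,2)=297 f(12,4)=275 f(12,6)=154 f(12,8)=54 f(12,10)=11 f(12,12)=1
t=13: f(13,1)=429 f(13,3)=572 f(13,5)=429 f(13,7)=208 f(13,9)=65 f(13,11)=12 f(13,13)=1
t=14: f(14,0)=429 f(14,2)=1001 f(14,4)=1001 f(14,6)=637 f(14,8)=273 f(14,10)=77 f(14,12)=13 f(14,14)=1
t=15: f(15,1)=1430 f(15,3)=2002 f(15,5)=1638 f(15,7)=910 f(15,9)=350 f(15,11)=90 f(15,13)=14 f(15,15)=1
t=16: f(16,0)=1430 f(16,2)=3432 f(16,4)=3640 f(16,6)=2548 f(16,8)=1260 f(16,10)=440 f(16,12)=104 f(16,14)=15 f(16,16)=1
t=17: f(17,1)=4862 f(17,3)=7072 f(17,5)=6188 f(17,7)=3808 f(17,9)=1700 f(17,11)=544 f(17,13)=119 f(17,15)=16 f(17,17)=1
t=18: f(18,0)=4862 f(18,2)=11934 f(18,4)=13260 f(18,6)=9996 f(18,8)=5508 f(18,10)=2244 f(18,12)=663 f(18,14)=135 f(18,16)=17 f(18,18)=1
t=19: f(19,1)=16796 f(19,3)=25194 f(19,5)=23256 f(19,7)=15504 f(19,9)=7752 f(19,11)=2907 f(19,13)=798 f(19,15)=152 f(19,17)=18 f(19,19)=1
t=20: f(20,0)=16796 f(20,2)=41990 f(20,4)=48450 f(20,6)=38760 f(20,8)=23256 f(20,10)=10659 f(20,12)=3705 f(20,14)=950 f(20,16)=170 f(20,18)=19 f(20,20)=1
t=21: f(21,1)=58786 f(21,3)=90440 f(21,5)=87210 f(21,7)=62016 f(21,9)=33915 f(21,11)=14364 f(21,13)=4655 f(21,15)=1120 f(21,17)=189 f(21,19)=20 f(21,21)=1
t=22: f(22,0)=58786 f(22,2)=149226 f(22,4)=177650 f(22,6)=149226 f(22,8)=95931 f(22,10)=48279 f(22,12)=19019 f(22,14)=5775 f(22,16)=1309 f(22,18)=209 f(22,20)=21 f(22,22)=1
Σ_s f(22,s) = 705432
P = 705432/4194304 = 88179/524288

Answer: 88179/524288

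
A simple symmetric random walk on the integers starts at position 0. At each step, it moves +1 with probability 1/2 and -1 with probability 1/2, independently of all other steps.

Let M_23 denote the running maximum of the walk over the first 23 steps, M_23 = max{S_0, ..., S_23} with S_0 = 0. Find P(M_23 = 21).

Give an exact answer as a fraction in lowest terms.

Let M_23 = max(S_0,...,S_23). Use the reflection principle: for j ≥ 1, #{paths with M_23 ≥ j} = #{S_23 ≥ j} + #{S_23 ≥ j+1}.
By reflection, #{M_23 ≥ 21} = #{S_23 ≥ 21} + #{S_23 ≥ 22} = 24 + 1 = 25.
#{M_23 ≥ 22} = #{S_23 ≥ 22} + #{S_23 ≥ 23} = 1 + 1 = 2.
#{M_23 = 21} = 25 - 2 = 23.
P(M_23 = 21) = 23/8388608 = 23/8388608

Answer: 23/8388608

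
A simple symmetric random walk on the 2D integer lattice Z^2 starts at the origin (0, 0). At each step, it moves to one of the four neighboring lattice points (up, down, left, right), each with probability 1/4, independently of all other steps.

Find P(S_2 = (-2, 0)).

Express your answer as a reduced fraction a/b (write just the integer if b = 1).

Let h be the number of horizontal steps (so 2-h are vertical). To end at (-2,0) need (h-2)/2 right-steps and ((2-h)+0)/2 up-steps.
Sum over h with 2 ≤ h ≤ 2, h ≡ 0 (mod 2), 2-h ≡ 0 (mod 2):
h=2: C(2,2)·C(2,0)·C(0,0) = 1·1·1 = 1
Total favorable: 1
Total paths: 4^2 = 16
P = 1/16 = 1/16

Answer: 1/16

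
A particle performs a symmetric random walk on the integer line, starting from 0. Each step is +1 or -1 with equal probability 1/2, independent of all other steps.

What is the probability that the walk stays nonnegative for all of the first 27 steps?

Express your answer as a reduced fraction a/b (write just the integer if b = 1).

Answer: 5014575/33554432

Derivation:
Let f(t,s) = #length-t paths at position s with S_1..S_t all ≥ 0.
f(t,s) = f(t-1,s-1) + f(t-1,s+1) for s ≥ 0; f(t,s) = 0 for s < 0.
t=0: f(0,0)=1
t=1: f(1,1)=1
t=2: f(2,0)=1 f(2,2)=1
t=3: f(3,1)=2 f(3,3)=1
t=4: f(4,0)=2 f(4,2)=3 f(4,4)=1
t=5: f(5,1)=5 f(5,3)=4 f(5,5)=1
t=6: f(6,0)=5 f(6,2)=9 f(6,4)=5 f(6,6)=1
t=7: f(7,1)=14 f(7,3)=14 f(7,5)=6 f(7,7)=1
t=8: f(8,0)=14 f(8,2)=28 f(8,4)=20 f(8,6)=7 f(8,8)=1
t=9: f(9,1)=42 f(9,3)=48 f(9,5)=27 f(9,7)=8 f(9,9)=1
t=10: f(10,0)=42 f(10,2)=90 f(10,4)=75 f(10,6)=35 f(10,8)=9 f(10,10)=1
t=11: f(11,1)=132 f(11,3)=165 f(11,5)=110 f(11,7)=44 f(11,9)=10 f(11,11)=1
t=12: f(12,0)=132 f(12,2)=297 f(12,4)=275 f(12,6)=154 f(12,8)=54 f(12,10)=11 f(12,12)=1
t=13: f(13,1)=429 f(13,3)=572 f(13,5)=429 f(13,7)=208 f(13,9)=65 f(13,11)=12 f(13,13)=1
t=14: f(14,0)=429 f(14,2)=1001 f(14,4)=1001 f(14,6)=637 f(14,8)=273 f(14,10)=77 f(14,12)=13 f(14,14)=1
t=15: f(15,1)=1430 f(15,3)=2002 f(15,5)=1638 f(15,7)=910 f(15,9)=350 f(15,11)=90 f(15,13)=14 f(15,15)=1
t=16: f(16,0)=1430 f(16,2)=3432 f(16,4)=3640 f(16,6)=2548 f(16,8)=1260 f(16,10)=440 f(16,12)=104 f(16,14)=15 f(16,16)=1
t=17: f(17,1)=4862 f(17,3)=7072 f(17,5)=6188 f(17,7)=3808 f(17,9)=1700 f(17,11)=544 f(17,13)=119 f(17,15)=16 f(17,17)=1
t=18: f(18,0)=4862 f(18,2)=11934 f(18,4)=13260 f(18,6)=9996 f(18,8)=5508 f(18,10)=2244 f(18,12)=663 f(18,14)=135 f(18,16)=17 f(18,18)=1
t=19: f(19,1)=16796 f(19,3)=25194 f(19,5)=23256 f(19,7)=15504 f(19,9)=7752 f(19,11)=2907 f(19,13)=798 f(19,15)=152 f(19,17)=18 f(19,19)=1
t=20: f(20,0)=16796 f(20,2)=41990 f(20,4)=48450 f(20,6)=38760 f(20,8)=23256 f(20,10)=10659 f(20,12)=3705 f(20,14)=950 f(20,16)=170 f(20,18)=19 f(20,20)=1
t=21: f(21,1)=58786 f(21,3)=90440 f(21,5)=87210 f(21,7)=62016 f(21,9)=33915 f(21,11)=14364 f(21,13)=4655 f(21,15)=1120 f(21,17)=189 f(21,19)=20 f(21,21)=1
t=22: f(22,0)=58786 f(22,2)=149226 f(22,4)=177650 f(22,6)=149226 f(22,8)=95931 f(22,10)=48279 f(22,12)=19019 f(22,14)=5775 f(22,16)=1309 f(22,18)=209 f(22,20)=21 f(22,22)=1
t=23: f(23,1)=208012 f(23,3)=326876 f(23,5)=326876 f(23,7)=245157 f(23,9)=144210 f(23,11)=67298 f(23,13)=24794 f(23,15)=7084 f(23,17)=1518 f(23,19)=230 f(23,21)=22 f(23,23)=1
t=24: f(24,0)=208012 f(24,2)=534888 f(24,4)=653752 f(24,6)=572033 f(24,8)=389367 f(24,10)=211508 f(24,12)=92092 f(24,14)=31878 f(24,16)=8602 f(24,18)=1748 f(24,20)=252 f(24,22)=23 f(24,24)=1
t=25: f(25,1)=742900 f(25,3)=1188640 f(25,5)=1225785 f(25,7)=961400 f(25,9)=600875 f(25,11)=303600 f(25,13)=123970 f(25,15)=40480 f(25,17)=10350 f(25,19)=2000 f(25,21)=275 f(25,23)=24 f(25,25)=1
t=26: f(26,0)=742900 f(26,2)=1931540 f(26,4)=2414425 f(26,6)=2187185 f(26,8)=1562275 f(26,10)=904475 f(26,12)=427570 f(26,14)=164450 f(26,16)=50830 f(26,18)=12350 f(26,20)=2275 f(26,22)=299 f(26,24)=25 f(26,26)=1
t=27: f(27,1)=2674440 f(27,3)=4345965 f(27,5)=4601610 f(27,7)=3749460 f(27,9)=2466750 f(27,11)=1332045 f(27,13)=592020 f(27,15)=215280 f(27,17)=63180 f(27,19)=14625 f(27,21)=2574 f(27,23)=324 f(27,25)=26 f(27,27)=1
Σ_s f(27,s) = 20058300
P = 20058300/134217728 = 5014575/33554432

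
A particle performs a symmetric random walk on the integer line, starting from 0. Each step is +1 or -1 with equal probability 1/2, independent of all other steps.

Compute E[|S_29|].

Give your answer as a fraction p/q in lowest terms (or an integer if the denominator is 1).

Answer: 145422675/33554432

Derivation:
S_29 takes values m ≡ 1 (mod 2) with |m| ≤ 29; P(S_29=m) = C(29,(29+m)/2)/2^29.
Total paths: 2^29 = 536870912
Distribution: P(S=-29)=1/536870912, P(S=-27)=29/536870912, P(S=-25)=406/536870912, P(S=-23)=3654/536870912, P(S=-21)=23751/536870912, P(S=-19)=118755/536870912, P(S=-17)=475020/536870912, P(S=-15)=1560780/536870912, P(S=-13)=4292145/536870912, P(S=-11)=10015005/536870912, P(S=-9)=20030010/536870912, P(S=-7)=34597290/536870912, P(S=-5)=51895935/536870912, P(S=-3)=67863915/536870912, P(S=-1)=77558760/536870912, P(S=1)=77558760/536870912, P(S=3)=67863915/536870912, P(S=5)=51895935/536870912, P(S=7)=34597290/536870912, P(S=9)=20030010/536870912, P(S=11)=10015005/536870912, P(S=13)=4292145/536870912, P(S=15)=1560780/536870912, P(S=17)=475020/536870912, P(S=19)=118755/536870912, P(S=21)=23751/536870912, P(S=23)=3654/536870912, P(S=25)=406/536870912, P(S=27)=29/536870912, P(S=29)=1/536870912
E[|S_29|] = Σ_m |m|·P(S_29=m) = 2326762800/536870912 = 145422675/33554432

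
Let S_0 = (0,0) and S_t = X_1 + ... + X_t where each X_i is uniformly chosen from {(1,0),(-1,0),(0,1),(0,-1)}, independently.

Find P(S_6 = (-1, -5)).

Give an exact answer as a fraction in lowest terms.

Answer: 3/2048

Derivation:
Let h be the number of horizontal steps (so 6-h are vertical). To end at (-1,-5) need (h-1)/2 right-steps and ((6-h)-5)/2 up-steps.
Sum over h with 1 ≤ h ≤ 1, h ≡ 1 (mod 2), 6-h ≡ 1 (mod 2):
h=1: C(6,1)·C(1,0)·C(5,0) = 6·1·1 = 6
Total favorable: 6
Total paths: 4^6 = 4096
P = 6/4096 = 3/2048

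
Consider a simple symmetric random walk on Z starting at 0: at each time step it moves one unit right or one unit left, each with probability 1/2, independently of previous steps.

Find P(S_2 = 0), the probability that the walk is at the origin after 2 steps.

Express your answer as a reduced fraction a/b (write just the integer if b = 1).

To return to 0 after 2 steps: need exactly 1 step of +1 and 1 of -1.
Favorable paths: C(2,1) = 2
Total paths: 2^2 = 4
P = 2/4 = 1/2

Answer: 1/2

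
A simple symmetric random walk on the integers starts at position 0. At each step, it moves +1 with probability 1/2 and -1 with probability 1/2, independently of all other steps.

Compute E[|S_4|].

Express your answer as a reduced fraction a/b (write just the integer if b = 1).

S_4 takes values m ≡ 0 (mod 2) with |m| ≤ 4; P(S_4=m) = C(4,(4+m)/2)/2^4.
Total paths: 2^4 = 16
Distribution: P(S=-4)=1/16, P(S=-2)=4/16, P(S=0)=6/16, P(S=2)=4/16, P(S=4)=1/16
E[|S_4|] = Σ_m |m|·P(S_4=m) = 24/16 = 3/2

Answer: 3/2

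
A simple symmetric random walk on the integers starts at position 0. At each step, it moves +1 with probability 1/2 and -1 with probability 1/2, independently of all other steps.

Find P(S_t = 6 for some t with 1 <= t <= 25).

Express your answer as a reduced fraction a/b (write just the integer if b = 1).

Answer: 962689/4194304

Derivation:
Count via complement. Let g(t,s) = #length-t paths at position s with S_1..S_t all ≠ 6.
g(t,s) = g(t-1,s-1) + g(t-1,s+1) for s ≠ 6; g(t,6) = 0.
t=0: g(0,0)=1
t=1: g(1,-1)=1 g(1,1)=1
t=2: g(2,-2)=1 g(2,0)=2 g(2,2)=1
t=3: g(3,-3)=1 g(3,-1)=3 g(3,1)=3 g(3,3)=1
t=4: g(4,-4)=1 g(4,-2)=4 g(4,0)=6 g(4,2)=4 g(4,4)=1
t=5: g(5,-5)=1 g(5,-3)=5 g(5,-1)=10 g(5,1)=10 g(5,3)=5 g(5,5)=1
t=6: g(6,-6)=1 g(6,-4)=6 g(6,-2)=15 g(6,0)=20 g(6,2)=15 g(6,4)=6
t=7: g(7,-7)=1 g(7,-5)=7 g(7,-3)=21 g(7,-1)=35 g(7,1)=35 g(7,3)=21 g(7,5)=6
t=8: g(8,-8)=1 g(8,-6)=8 g(8,-4)=28 g(8,-2)=56 g(8,0)=70 g(8,2)=56 g(8,4)=27
t=9: g(9,-9)=1 g(9,-7)=9 g(9,-5)=36 g(9,-3)=84 g(9,-1)=126 g(9,1)=126 g(9,3)=83 g(9,5)=27
t=10: g(10,-10)=1 g(10,-8)=10 g(10,-6)=45 g(10,-4)=120 g(10,-2)=210 g(10,0)=252 g(10,2)=209 g(10,4)=110
t=11: g(11,-11)=1 g(11,-9)=11 g(11,-7)=55 g(11,-5)=165 g(11,-3)=330 g(11,-1)=462 g(11,1)=461 g(11,3)=319 g(11,5)=110
t=12: g(12,-12)=1 g(12,-10)=12 g(12,-8)=66 g(12,-6)=220 g(12,-4)=495 g(12,-2)=792 g(12,0)=923 g(12,2)=780 g(12,4)=429
t=13: g(13,-13)=1 g(13,-11)=13 g(13,-9)=78 g(13,-7)=286 g(13,-5)=715 g(13,-3)=1287 g(13,-1)=1715 g(13,1)=1703 g(13,3)=1209 g(13,5)=429
t=14: g(14,-14)=1 g(14,-12)=14 g(14,-10)=91 g(14,-8)=364 g(14,-6)=1001 g(14,-4)=2002 g(14,-2)=3002 g(14,0)=3418 g(14,2)=2912 g(14,4)=1638
t=15: g(15,-15)=1 g(15,-13)=15 g(15,-11)=105 g(15,-9)=455 g(15,-7)=1365 g(15,-5)=3003 g(15,-3)=5004 g(15,-1)=6420 g(15,1)=6330 g(15,3)=4550 g(15,5)=1638
t=16: g(16,-16)=1 g(16,-14)=16 g(16,-12)=120 g(16,-10)=560 g(16,-8)=1820 g(16,-6)=4368 g(16,-4)=8007 g(16,-2)=11424 g(16,0)=12750 g(16,2)=10880 g(16,4)=6188
t=17: g(17,-17)=1 g(17,-15)=17 g(17,-13)=136 g(17,-11)=680 g(17,-9)=2380 g(17,-7)=6188 g(17,-5)=12375 g(17,-3)=19431 g(17,-1)=24174 g(17,1)=23630 g(17,3)=17068 g(17,5)=6188
t=18: g(18,-18)=1 g(18,-16)=18 g(18,-14)=153 g(18,-12)=816 g(18,-10)=3060 g(18,-8)=8568 g(18,-6)=18563 g(18,-4)=31806 g(18,-2)=43605 g(18,0)=47804 g(18,2)=40698 g(18,4)=23256
t=19: g(19,-19)=1 g(19,-17)=19 g(19,-15)=171 g(19,-13)=969 g(19,-11)=3876 g(19,-9)=11628 g(19,-7)=27131 g(19,-5)=50369 g(19,-3)=75411 g(19,-1)=91409 g(19,1)=88502 g(19,3)=63954 g(19,5)=23256
t=20: g(20,-20)=1 g(20,-18)=20 g(20,-16)=190 g(20,-14)=1140 g(20,-12)=4845 g(20,-10)=15504 g(20,-8)=38759 g(20,-6)=77500 g(20,-4)=125780 g(20,-2)=166820 g(20,0)=179911 g(20,2)=152456 g(20,4)=87210
t=21: g(21,-21)=1 g(21,-19)=21 g(21,-17)=210 g(21,-15)=1330 g(21,-13)=5985 g(21,-11)=20349 g(21,-9)=54263 g(21,-7)=116259 g(21,-5)=203280 g(21,-3)=292600 g(21,-1)=346731 g(21,1)=332367 g(21,3)=239666 g(21,5)=87210
t=22: g(22,-22)=1 g(22,-20)=22 g(22,-18)=231 g(22,-16)=1540 g(22,-14)=7315 g(22,-12)=26334 g(22,-10)=74612 g(22,-8)=170522 g(22,-6)=319539 g(22,-4)=495880 g(22,-2)=639331 g(22,0)=679098 g(22,2)=572033 g(22,4)=326876
t=23: g(23,-23)=1 g(23,-21)=23 g(23,-19)=253 g(23,-17)=1771 g(23,-15)=8855 g(23,-13)=33649 g(23,-11)=100946 g(23,-9)=245134 g(23,-7)=490061 g(23,-5)=815419 g(23,-3)=1135211 g(23,-1)=1318429 g(23,1)=1251131 g(23,3)=898909 g(23,5)=326876
t=24: g(24,-24)=1 g(24,-22)=24 g(24,-20)=276 g(24,-18)=2024 g(24,-16)=10626 g(24,-14)=42504 g(24,-12)=134595 g(24,-10)=346080 g(24,-8)=735195 g(24,-6)=1305480 g(24,-4)=1950630 g(24,-2)=2453640 g(24,0)=2569560 g(24,2)=2150040 g(24,4)=1225785
t=25: g(25,-25)=1 g(25,-23)=25 g(25,-21)=300 g(25,-19)=2300 g(25,-17)=12650 g(25,-15)=53130 g(25,-13)=177099 g(25,-11)=480675 g(25,-9)=1081275 g(25,-7)=2040675 g(25,-5)=3256110 g(25,-3)=4404270 g(25,-1)=5023200 g(25,1)=4719600 g(25,3)=3375825 g(25,5)=1225785
Paths never hitting 6: Σ_s g(25,s) = 25852920
Paths hitting 6: 2^25 - 25852920 = 7701512
P = 7701512/33554432 = 962689/4194304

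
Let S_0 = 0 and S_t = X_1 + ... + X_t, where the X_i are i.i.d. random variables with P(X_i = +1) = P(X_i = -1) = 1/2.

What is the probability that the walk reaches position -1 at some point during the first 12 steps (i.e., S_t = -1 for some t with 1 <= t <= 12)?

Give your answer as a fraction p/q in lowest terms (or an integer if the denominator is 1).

Count via complement. Let g(t,s) = #length-t paths at position s with S_1..S_t all ≠ -1.
g(t,s) = g(t-1,s-1) + g(t-1,s+1) for s ≠ -1; g(t,-1) = 0.
t=0: g(0,0)=1
t=1: g(1,1)=1
t=2: g(2,0)=1 g(2,2)=1
t=3: g(3,1)=2 g(3,3)=1
t=4: g(4,0)=2 g(4,2)=3 g(4,4)=1
t=5: g(5,1)=5 g(5,3)=4 g(5,5)=1
t=6: g(6,0)=5 g(6,2)=9 g(6,4)=5 g(6,6)=1
t=7: g(7,1)=14 g(7,3)=14 g(7,5)=6 g(7,7)=1
t=8: g(8,0)=14 g(8,2)=28 g(8,4)=20 g(8,6)=7 g(8,8)=1
t=9: g(9,1)=42 g(9,3)=48 g(9,5)=27 g(9,7)=8 g(9,9)=1
t=10: g(10,0)=42 g(10,2)=90 g(10,4)=75 g(10,6)=35 g(10,8)=9 g(10,10)=1
t=11: g(11,1)=132 g(11,3)=165 g(11,5)=110 g(11,7)=44 g(11,9)=10 g(11,11)=1
t=12: g(12,0)=132 g(12,2)=297 g(12,4)=275 g(12,6)=154 g(12,8)=54 g(12,10)=11 g(12,12)=1
Paths never hitting -1: Σ_s g(12,s) = 924
Paths hitting -1: 2^12 - 924 = 3172
P = 3172/4096 = 793/1024

Answer: 793/1024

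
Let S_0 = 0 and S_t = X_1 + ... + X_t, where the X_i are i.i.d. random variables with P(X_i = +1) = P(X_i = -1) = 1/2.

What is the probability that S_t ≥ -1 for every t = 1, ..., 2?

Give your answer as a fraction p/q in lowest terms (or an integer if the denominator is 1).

Let f(t,s) = #length-t paths at position s with S_1..S_t all ≥ -1.
f(t,s) = f(t-1,s-1) + f(t-1,s+1) for s ≥ -1; f(t,s) = 0 for s < -1.
t=0: f(0,0)=1
t=1: f(1,-1)=1 f(1,1)=1
t=2: f(2,0)=2 f(2,2)=1
Σ_s f(2,s) = 3
P = 3/4 = 3/4

Answer: 3/4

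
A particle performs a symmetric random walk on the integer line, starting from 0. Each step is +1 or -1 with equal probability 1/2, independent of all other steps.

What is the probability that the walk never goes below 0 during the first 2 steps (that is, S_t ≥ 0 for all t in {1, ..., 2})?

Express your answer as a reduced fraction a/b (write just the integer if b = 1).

Let f(t,s) = #length-t paths at position s with S_1..S_t all ≥ 0.
f(t,s) = f(t-1,s-1) + f(t-1,s+1) for s ≥ 0; f(t,s) = 0 for s < 0.
t=0: f(0,0)=1
t=1: f(1,1)=1
t=2: f(2,0)=1 f(2,2)=1
Σ_s f(2,s) = 2
P = 2/4 = 1/2

Answer: 1/2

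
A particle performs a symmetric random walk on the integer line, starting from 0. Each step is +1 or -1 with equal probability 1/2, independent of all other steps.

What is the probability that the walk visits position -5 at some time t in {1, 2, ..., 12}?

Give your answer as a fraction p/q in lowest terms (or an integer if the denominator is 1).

Count via complement. Let g(t,s) = #length-t paths at position s with S_1..S_t all ≠ -5.
g(t,s) = g(t-1,s-1) + g(t-1,s+1) for s ≠ -5; g(t,-5) = 0.
t=0: g(0,0)=1
t=1: g(1,-1)=1 g(1,1)=1
t=2: g(2,-2)=1 g(2,0)=2 g(2,2)=1
t=3: g(3,-3)=1 g(3,-1)=3 g(3,1)=3 g(3,3)=1
t=4: g(4,-4)=1 g(4,-2)=4 g(4,0)=6 g(4,2)=4 g(4,4)=1
t=5: g(5,-3)=5 g(5,-1)=10 g(5,1)=10 g(5,3)=5 g(5,5)=1
t=6: g(6,-4)=5 g(6,-2)=15 g(6,0)=20 g(6,2)=15 g(6,4)=6 g(6,6)=1
t=7: g(7,-3)=20 g(7,-1)=35 g(7,1)=35 g(7,3)=21 g(7,5)=7 g(7,7)=1
t=8: g(8,-4)=20 g(8,-2)=55 g(8,0)=70 g(8,2)=56 g(8,4)=28 g(8,6)=8 g(8,8)=1
t=9: g(9,-3)=75 g(9,-1)=125 g(9,1)=126 g(9,3)=84 g(9,5)=36 g(9,7)=9 g(9,9)=1
t=10: g(10,-4)=75 g(10,-2)=200 g(10,0)=251 g(10,2)=210 g(10,4)=120 g(10,6)=45 g(10,8)=10 g(10,10)=1
t=11: g(11,-3)=275 g(11,-1)=451 g(11,1)=461 g(11,3)=330 g(11,5)=165 g(11,7)=55 g(11,9)=11 g(11,11)=1
t=12: g(12,-4)=275 g(12,-2)=726 g(12,0)=912 g(12,2)=791 g(12,4)=495 g(12,6)=220 g(12,8)=66 g(12,10)=12 g(12,12)=1
Paths never hitting -5: Σ_s g(12,s) = 3498
Paths hitting -5: 2^12 - 3498 = 598
P = 598/4096 = 299/2048

Answer: 299/2048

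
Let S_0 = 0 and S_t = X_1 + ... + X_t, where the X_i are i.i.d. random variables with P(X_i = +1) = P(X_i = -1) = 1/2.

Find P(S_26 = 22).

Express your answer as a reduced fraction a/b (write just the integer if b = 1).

To reach position 22 after 26 steps: need 24 steps of +1 and 2 of -1.
Favorable paths: C(26,24) = 325
Total paths: 2^26 = 67108864
P = 325/67108864 = 325/67108864

Answer: 325/67108864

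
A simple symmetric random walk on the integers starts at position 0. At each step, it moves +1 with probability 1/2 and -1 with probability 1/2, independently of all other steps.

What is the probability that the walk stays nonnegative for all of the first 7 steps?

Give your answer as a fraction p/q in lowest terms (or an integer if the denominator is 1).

Let f(t,s) = #length-t paths at position s with S_1..S_t all ≥ 0.
f(t,s) = f(t-1,s-1) + f(t-1,s+1) for s ≥ 0; f(t,s) = 0 for s < 0.
t=0: f(0,0)=1
t=1: f(1,1)=1
t=2: f(2,0)=1 f(2,2)=1
t=3: f(3,1)=2 f(3,3)=1
t=4: f(4,0)=2 f(4,2)=3 f(4,4)=1
t=5: f(5,1)=5 f(5,3)=4 f(5,5)=1
t=6: f(6,0)=5 f(6,2)=9 f(6,4)=5 f(6,6)=1
t=7: f(7,1)=14 f(7,3)=14 f(7,5)=6 f(7,7)=1
Σ_s f(7,s) = 35
P = 35/128 = 35/128

Answer: 35/128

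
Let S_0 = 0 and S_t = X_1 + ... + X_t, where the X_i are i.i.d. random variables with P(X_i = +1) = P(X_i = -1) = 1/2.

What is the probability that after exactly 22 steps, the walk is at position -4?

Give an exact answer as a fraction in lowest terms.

Answer: 124355/1048576

Derivation:
To reach position -4 after 22 steps: need 9 steps of +1 and 13 of -1.
Favorable paths: C(22,9) = 497420
Total paths: 2^22 = 4194304
P = 497420/4194304 = 124355/1048576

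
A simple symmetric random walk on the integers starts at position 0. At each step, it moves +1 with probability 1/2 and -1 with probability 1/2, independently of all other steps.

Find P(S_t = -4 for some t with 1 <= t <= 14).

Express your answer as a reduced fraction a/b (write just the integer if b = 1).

Answer: 309/1024

Derivation:
Count via complement. Let g(t,s) = #length-t paths at position s with S_1..S_t all ≠ -4.
g(t,s) = g(t-1,s-1) + g(t-1,s+1) for s ≠ -4; g(t,-4) = 0.
t=0: g(0,0)=1
t=1: g(1,-1)=1 g(1,1)=1
t=2: g(2,-2)=1 g(2,0)=2 g(2,2)=1
t=3: g(3,-3)=1 g(3,-1)=3 g(3,1)=3 g(3,3)=1
t=4: g(4,-2)=4 g(4,0)=6 g(4,2)=4 g(4,4)=1
t=5: g(5,-3)=4 g(5,-1)=10 g(5,1)=10 g(5,3)=5 g(5,5)=1
t=6: g(6,-2)=14 g(6,0)=20 g(6,2)=15 g(6,4)=6 g(6,6)=1
t=7: g(7,-3)=14 g(7,-1)=34 g(7,1)=35 g(7,3)=21 g(7,5)=7 g(7,7)=1
t=8: g(8,-2)=48 g(8,0)=69 g(8,2)=56 g(8,4)=28 g(8,6)=8 g(8,8)=1
t=9: g(9,-3)=48 g(9,-1)=117 g(9,1)=125 g(9,3)=84 g(9,5)=36 g(9,7)=9 g(9,9)=1
t=10: g(10,-2)=165 g(10,0)=242 g(10,2)=209 g(10,4)=120 g(10,6)=45 g(10,8)=10 g(10,10)=1
t=11: g(11,-3)=165 g(11,-1)=407 g(11,1)=451 g(11,3)=329 g(11,5)=165 g(11,7)=55 g(11,9)=11 g(11,11)=1
t=12: g(12,-2)=572 g(12,0)=858 g(12,2)=780 g(12,4)=494 g(12,6)=220 g(12,8)=66 g(12,10)=12 g(12,12)=1
t=13: g(13,-3)=572 g(13,-1)=1430 g(13,1)=1638 g(13,3)=1274 g(13,5)=714 g(13,7)=286 g(13,9)=78 g(13,11)=13 g(13,13)=1
t=14: g(14,-2)=2002 g(14,0)=3068 g(14,2)=2912 g(14,4)=1988 g(14,6)=1000 g(14,8)=364 g(14,10)=91 g(14,12)=14 g(14,14)=1
Paths never hitting -4: Σ_s g(14,s) = 11440
Paths hitting -4: 2^14 - 11440 = 4944
P = 4944/16384 = 309/1024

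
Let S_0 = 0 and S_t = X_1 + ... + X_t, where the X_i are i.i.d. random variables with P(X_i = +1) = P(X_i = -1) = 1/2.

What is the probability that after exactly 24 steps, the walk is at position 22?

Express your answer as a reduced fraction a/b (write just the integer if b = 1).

To reach position 22 after 24 steps: need 23 steps of +1 and 1 of -1.
Favorable paths: C(24,23) = 24
Total paths: 2^24 = 16777216
P = 24/16777216 = 3/2097152

Answer: 3/2097152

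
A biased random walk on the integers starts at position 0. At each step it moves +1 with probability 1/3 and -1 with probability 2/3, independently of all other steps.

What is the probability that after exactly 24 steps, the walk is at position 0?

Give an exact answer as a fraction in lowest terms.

To be at 0 after 24 steps: need exactly 12 steps of +1 and 12 of -1.
Number of such sequences: C(24,12) = 2704156
Each has probability (1/3)^12 · (2/3)^12 = 4096/282429536481
P = 2704156 · 4096/282429536481 = 11076222976/282429536481

Answer: 11076222976/282429536481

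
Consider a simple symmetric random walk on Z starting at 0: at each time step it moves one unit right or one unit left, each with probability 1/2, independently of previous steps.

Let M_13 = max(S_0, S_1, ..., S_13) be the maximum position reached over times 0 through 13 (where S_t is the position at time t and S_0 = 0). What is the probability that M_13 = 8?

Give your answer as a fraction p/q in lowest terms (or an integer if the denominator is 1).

Let M_13 = max(S_0,...,S_13). Use the reflection principle: for j ≥ 1, #{paths with M_13 ≥ j} = #{S_13 ≥ j} + #{S_13 ≥ j+1}.
By reflection, #{M_13 ≥ 8} = #{S_13 ≥ 8} + #{S_13 ≥ 9} = 92 + 92 = 184.
#{M_13 ≥ 9} = #{S_13 ≥ 9} + #{S_13 ≥ 10} = 92 + 14 = 106.
#{M_13 = 8} = 184 - 106 = 78.
P(M_13 = 8) = 78/8192 = 39/4096

Answer: 39/4096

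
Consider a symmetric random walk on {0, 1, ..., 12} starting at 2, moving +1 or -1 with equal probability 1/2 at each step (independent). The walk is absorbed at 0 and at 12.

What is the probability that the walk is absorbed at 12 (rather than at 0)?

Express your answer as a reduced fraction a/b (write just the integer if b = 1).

Answer: 1/6

Derivation:
Symmetric walk (p = 1/2): the harmonic-function argument gives P(hit 12 before 0 | start at 2) = a/N.
P = 2/12 = 1/6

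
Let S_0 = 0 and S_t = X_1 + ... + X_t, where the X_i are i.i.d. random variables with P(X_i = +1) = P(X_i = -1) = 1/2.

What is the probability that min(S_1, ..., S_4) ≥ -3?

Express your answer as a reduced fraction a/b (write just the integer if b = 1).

Answer: 15/16

Derivation:
Let f(t,s) = #length-t paths at position s with S_1..S_t all ≥ -3.
f(t,s) = f(t-1,s-1) + f(t-1,s+1) for s ≥ -3; f(t,s) = 0 for s < -3.
t=0: f(0,0)=1
t=1: f(1,-1)=1 f(1,1)=1
t=2: f(2,-2)=1 f(2,0)=2 f(2,2)=1
t=3: f(3,-3)=1 f(3,-1)=3 f(3,1)=3 f(3,3)=1
t=4: f(4,-2)=4 f(4,0)=6 f(4,2)=4 f(4,4)=1
Σ_s f(4,s) = 15
P = 15/16 = 15/16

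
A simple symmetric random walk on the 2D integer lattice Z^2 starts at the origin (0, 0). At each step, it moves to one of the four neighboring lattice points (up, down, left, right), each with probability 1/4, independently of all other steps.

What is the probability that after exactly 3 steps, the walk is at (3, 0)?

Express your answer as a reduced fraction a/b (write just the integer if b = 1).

Answer: 1/64

Derivation:
Let h be the number of horizontal steps (so 3-h are vertical). To end at (3,0) need (h+3)/2 right-steps and ((3-h)+0)/2 up-steps.
Sum over h with 3 ≤ h ≤ 3, h ≡ 1 (mod 2), 3-h ≡ 0 (mod 2):
h=3: C(3,3)·C(3,3)·C(0,0) = 1·1·1 = 1
Total favorable: 1
Total paths: 4^3 = 64
P = 1/64 = 1/64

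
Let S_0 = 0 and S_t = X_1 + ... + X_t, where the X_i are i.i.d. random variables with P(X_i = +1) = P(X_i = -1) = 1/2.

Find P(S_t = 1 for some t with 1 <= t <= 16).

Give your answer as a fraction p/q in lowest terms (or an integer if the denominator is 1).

Count via complement. Let g(t,s) = #length-t paths at position s with S_1..S_t all ≠ 1.
g(t,s) = g(t-1,s-1) + g(t-1,s+1) for s ≠ 1; g(t,1) = 0.
t=0: g(0,0)=1
t=1: g(1,-1)=1
t=2: g(2,-2)=1 g(2,0)=1
t=3: g(3,-3)=1 g(3,-1)=2
t=4: g(4,-4)=1 g(4,-2)=3 g(4,0)=2
t=5: g(5,-5)=1 g(5,-3)=4 g(5,-1)=5
t=6: g(6,-6)=1 g(6,-4)=5 g(6,-2)=9 g(6,0)=5
t=7: g(7,-7)=1 g(7,-5)=6 g(7,-3)=14 g(7,-1)=14
t=8: g(8,-8)=1 g(8,-6)=7 g(8,-4)=20 g(8,-2)=28 g(8,0)=14
t=9: g(9,-9)=1 g(9,-7)=8 g(9,-5)=27 g(9,-3)=48 g(9,-1)=42
t=10: g(10,-10)=1 g(10,-8)=9 g(10,-6)=35 g(10,-4)=75 g(10,-2)=90 g(10,0)=42
t=11: g(11,-11)=1 g(11,-9)=10 g(11,-7)=44 g(11,-5)=110 g(11,-3)=165 g(11,-1)=132
t=12: g(12,-12)=1 g(12,-10)=11 g(12,-8)=54 g(12,-6)=154 g(12,-4)=275 g(12,-2)=297 g(12,0)=132
t=13: g(13,-13)=1 g(13,-11)=12 g(13,-9)=65 g(13,-7)=208 g(13,-5)=429 g(13,-3)=572 g(13,-1)=429
t=14: g(14,-14)=1 g(14,-12)=13 g(14,-10)=77 g(14,-8)=273 g(14,-6)=637 g(14,-4)=1001 g(14,-2)=1001 g(14,0)=429
t=15: g(15,-15)=1 g(15,-13)=14 g(15,-11)=90 g(15,-9)=350 g(15,-7)=910 g(15,-5)=1638 g(15,-3)=2002 g(15,-1)=1430
t=16: g(16,-16)=1 g(16,-14)=15 g(16,-12)=104 g(16,-10)=440 g(16,-8)=1260 g(16,-6)=2548 g(16,-4)=3640 g(16,-2)=3432 g(16,0)=1430
Paths never hitting 1: Σ_s g(16,s) = 12870
Paths hitting 1: 2^16 - 12870 = 52666
P = 52666/65536 = 26333/32768

Answer: 26333/32768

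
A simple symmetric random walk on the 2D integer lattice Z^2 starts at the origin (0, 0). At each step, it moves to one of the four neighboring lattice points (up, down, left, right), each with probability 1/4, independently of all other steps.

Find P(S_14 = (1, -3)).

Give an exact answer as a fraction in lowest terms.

Answer: 3006003/134217728

Derivation:
Let h be the number of horizontal steps (so 14-h are vertical). To end at (1,-3) need (h+1)/2 right-steps and ((14-h)-3)/2 up-steps.
Sum over h with 1 ≤ h ≤ 11, h ≡ 1 (mod 2), 14-h ≡ 1 (mod 2):
h=1: C(14,1)·C(1,1)·C(13,5) = 14·1·1287 = 18018
h=3: C(14,3)·C(3,2)·C(11,4) = 364·3·330 = 360360
h=5: C(14,5)·C(5,3)·C(9,3) = 2002·10·84 = 1681680
h=7: C(14,7)·C(7,4)·C(7,2) = 3432·35·21 = 2522520
h=9: C(14,9)·C(9,5)·C(5,1) = 2002·126·5 = 1261260
h=11: C(14,11)·C(11,6)·C(3,0) = 364·462·1 = 168168
Total favorable: 6012006
Total paths: 4^14 = 268435456
P = 6012006/268435456 = 3006003/134217728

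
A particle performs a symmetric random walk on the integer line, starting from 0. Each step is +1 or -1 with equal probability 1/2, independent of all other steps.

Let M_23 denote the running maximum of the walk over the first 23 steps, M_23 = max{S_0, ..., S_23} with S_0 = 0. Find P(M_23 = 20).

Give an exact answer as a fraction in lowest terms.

Answer: 23/8388608

Derivation:
Let M_23 = max(S_0,...,S_23). Use the reflection principle: for j ≥ 1, #{paths with M_23 ≥ j} = #{S_23 ≥ j} + #{S_23 ≥ j+1}.
By reflection, #{M_23 ≥ 20} = #{S_23 ≥ 20} + #{S_23 ≥ 21} = 24 + 24 = 48.
#{M_23 ≥ 21} = #{S_23 ≥ 21} + #{S_23 ≥ 22} = 24 + 1 = 25.
#{M_23 = 20} = 48 - 25 = 23.
P(M_23 = 20) = 23/8388608 = 23/8388608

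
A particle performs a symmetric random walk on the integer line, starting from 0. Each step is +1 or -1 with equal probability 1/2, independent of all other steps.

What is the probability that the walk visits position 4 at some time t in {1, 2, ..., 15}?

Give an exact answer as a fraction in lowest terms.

Count via complement. Let g(t,s) = #length-t paths at position s with S_1..S_t all ≠ 4.
g(t,s) = g(t-1,s-1) + g(t-1,s+1) for s ≠ 4; g(t,4) = 0.
t=0: g(0,0)=1
t=1: g(1,-1)=1 g(1,1)=1
t=2: g(2,-2)=1 g(2,0)=2 g(2,2)=1
t=3: g(3,-3)=1 g(3,-1)=3 g(3,1)=3 g(3,3)=1
t=4: g(4,-4)=1 g(4,-2)=4 g(4,0)=6 g(4,2)=4
t=5: g(5,-5)=1 g(5,-3)=5 g(5,-1)=10 g(5,1)=10 g(5,3)=4
t=6: g(6,-6)=1 g(6,-4)=6 g(6,-2)=15 g(6,0)=20 g(6,2)=14
t=7: g(7,-7)=1 g(7,-5)=7 g(7,-3)=21 g(7,-1)=35 g(7,1)=34 g(7,3)=14
t=8: g(8,-8)=1 g(8,-6)=8 g(8,-4)=28 g(8,-2)=56 g(8,0)=69 g(8,2)=48
t=9: g(9,-9)=1 g(9,-7)=9 g(9,-5)=36 g(9,-3)=84 g(9,-1)=125 g(9,1)=117 g(9,3)=48
t=10: g(10,-10)=1 g(10,-8)=10 g(10,-6)=45 g(10,-4)=120 g(10,-2)=209 g(10,0)=242 g(10,2)=165
t=11: g(11,-11)=1 g(11,-9)=11 g(11,-7)=55 g(11,-5)=165 g(11,-3)=329 g(11,-1)=451 g(11,1)=407 g(11,3)=165
t=12: g(12,-12)=1 g(12,-10)=12 g(12,-8)=66 g(12,-6)=220 g(12,-4)=494 g(12,-2)=780 g(12,0)=858 g(12,2)=572
t=13: g(13,-13)=1 g(13,-11)=13 g(13,-9)=78 g(13,-7)=286 g(13,-5)=714 g(13,-3)=1274 g(13,-1)=1638 g(13,1)=1430 g(13,3)=572
t=14: g(14,-14)=1 g(14,-12)=14 g(14,-10)=91 g(14,-8)=364 g(14,-6)=1000 g(14,-4)=1988 g(14,-2)=2912 g(14,0)=3068 g(14,2)=2002
t=15: g(15,-15)=1 g(15,-13)=15 g(15,-11)=105 g(15,-9)=455 g(15,-7)=1364 g(15,-5)=2988 g(15,-3)=4900 g(15,-1)=5980 g(15,1)=5070 g(15,3)=2002
Paths never hitting 4: Σ_s g(15,s) = 22880
Paths hitting 4: 2^15 - 22880 = 9888
P = 9888/32768 = 309/1024

Answer: 309/1024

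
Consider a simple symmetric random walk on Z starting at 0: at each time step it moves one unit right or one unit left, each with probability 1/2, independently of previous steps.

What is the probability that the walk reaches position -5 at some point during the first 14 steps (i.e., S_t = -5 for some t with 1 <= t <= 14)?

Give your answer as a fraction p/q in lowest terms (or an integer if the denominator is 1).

Count via complement. Let g(t,s) = #length-t paths at position s with S_1..S_t all ≠ -5.
g(t,s) = g(t-1,s-1) + g(t-1,s+1) for s ≠ -5; g(t,-5) = 0.
t=0: g(0,0)=1
t=1: g(1,-1)=1 g(1,1)=1
t=2: g(2,-2)=1 g(2,0)=2 g(2,2)=1
t=3: g(3,-3)=1 g(3,-1)=3 g(3,1)=3 g(3,3)=1
t=4: g(4,-4)=1 g(4,-2)=4 g(4,0)=6 g(4,2)=4 g(4,4)=1
t=5: g(5,-3)=5 g(5,-1)=10 g(5,1)=10 g(5,3)=5 g(5,5)=1
t=6: g(6,-4)=5 g(6,-2)=15 g(6,0)=20 g(6,2)=15 g(6,4)=6 g(6,6)=1
t=7: g(7,-3)=20 g(7,-1)=35 g(7,1)=35 g(7,3)=21 g(7,5)=7 g(7,7)=1
t=8: g(8,-4)=20 g(8,-2)=55 g(8,0)=70 g(8,2)=56 g(8,4)=28 g(8,6)=8 g(8,8)=1
t=9: g(9,-3)=75 g(9,-1)=125 g(9,1)=126 g(9,3)=84 g(9,5)=36 g(9,7)=9 g(9,9)=1
t=10: g(10,-4)=75 g(10,-2)=200 g(10,0)=251 g(10,2)=210 g(10,4)=120 g(10,6)=45 g(10,8)=10 g(10,10)=1
t=11: g(11,-3)=275 g(11,-1)=451 g(11,1)=461 g(11,3)=330 g(11,5)=165 g(11,7)=55 g(11,9)=11 g(11,11)=1
t=12: g(12,-4)=275 g(12,-2)=726 g(12,0)=912 g(12,2)=791 g(12,4)=495 g(12,6)=220 g(12,8)=66 g(12,10)=12 g(12,12)=1
t=13: g(13,-3)=1001 g(13,-1)=1638 g(13,1)=1703 g(13,3)=1286 g(13,5)=715 g(13,7)=286 g(13,9)=78 g(13,11)=13 g(13,13)=1
t=14: g(14,-4)=1001 g(14,-2)=2639 g(14,0)=3341 g(14,2)=2989 g(14,4)=2001 g(14,6)=1001 g(14,8)=364 g(14,10)=91 g(14,12)=14 g(14,14)=1
Paths never hitting -5: Σ_s g(14,s) = 13442
Paths hitting -5: 2^14 - 13442 = 2942
P = 2942/16384 = 1471/8192

Answer: 1471/8192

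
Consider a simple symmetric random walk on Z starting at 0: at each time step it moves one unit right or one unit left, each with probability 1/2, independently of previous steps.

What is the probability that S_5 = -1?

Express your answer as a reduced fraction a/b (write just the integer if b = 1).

To reach position -1 after 5 steps: need 2 steps of +1 and 3 of -1.
Favorable paths: C(5,2) = 10
Total paths: 2^5 = 32
P = 10/32 = 5/16

Answer: 5/16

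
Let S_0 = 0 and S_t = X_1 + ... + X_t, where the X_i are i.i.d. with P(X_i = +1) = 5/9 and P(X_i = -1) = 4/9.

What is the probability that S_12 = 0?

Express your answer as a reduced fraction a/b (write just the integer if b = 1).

Answer: 19712000000/94143178827

Derivation:
To be at 0 after 12 steps: need exactly 6 steps of +1 and 6 of -1.
Number of such sequences: C(12,6) = 924
Each has probability (5/9)^6 · (4/9)^6 = 64000000/282429536481
P = 924 · 64000000/282429536481 = 19712000000/94143178827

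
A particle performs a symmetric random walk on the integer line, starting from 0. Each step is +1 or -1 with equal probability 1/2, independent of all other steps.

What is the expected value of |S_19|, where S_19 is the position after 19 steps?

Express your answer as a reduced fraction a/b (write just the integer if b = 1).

Answer: 230945/65536

Derivation:
S_19 takes values m ≡ 1 (mod 2) with |m| ≤ 19; P(S_19=m) = C(19,(19+m)/2)/2^19.
Total paths: 2^19 = 524288
Distribution: P(S=-19)=1/524288, P(S=-17)=19/524288, P(S=-15)=171/524288, P(S=-13)=969/524288, P(S=-11)=3876/524288, P(S=-9)=11628/524288, P(S=-7)=27132/524288, P(S=-5)=50388/524288, P(S=-3)=75582/524288, P(S=-1)=92378/524288, P(S=1)=92378/524288, P(S=3)=75582/524288, P(S=5)=50388/524288, P(S=7)=27132/524288, P(S=9)=11628/524288, P(S=11)=3876/524288, P(S=13)=969/524288, P(S=15)=171/524288, P(S=17)=19/524288, P(S=19)=1/524288
E[|S_19|] = Σ_m |m|·P(S_19=m) = 1847560/524288 = 230945/65536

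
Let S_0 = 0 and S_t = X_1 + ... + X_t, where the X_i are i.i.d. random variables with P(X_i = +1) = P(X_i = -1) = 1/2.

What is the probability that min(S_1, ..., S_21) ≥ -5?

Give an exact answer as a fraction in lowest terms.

Answer: 106267/131072

Derivation:
Let f(t,s) = #length-t paths at position s with S_1..S_t all ≥ -5.
f(t,s) = f(t-1,s-1) + f(t-1,s+1) for s ≥ -5; f(t,s) = 0 for s < -5.
t=0: f(0,0)=1
t=1: f(1,-1)=1 f(1,1)=1
t=2: f(2,-2)=1 f(2,0)=2 f(2,2)=1
t=3: f(3,-3)=1 f(3,-1)=3 f(3,1)=3 f(3,3)=1
t=4: f(4,-4)=1 f(4,-2)=4 f(4,0)=6 f(4,2)=4 f(4,4)=1
t=5: f(5,-5)=1 f(5,-3)=5 f(5,-1)=10 f(5,1)=10 f(5,3)=5 f(5,5)=1
t=6: f(6,-4)=6 f(6,-2)=15 f(6,0)=20 f(6,2)=15 f(6,4)=6 f(6,6)=1
t=7: f(7,-5)=6 f(7,-3)=21 f(7,-1)=35 f(7,1)=35 f(7,3)=21 f(7,5)=7 f(7,7)=1
t=8: f(8,-4)=27 f(8,-2)=56 f(8,0)=70 f(8,2)=56 f(8,4)=28 f(8,6)=8 f(8,8)=1
t=9: f(9,-5)=27 f(9,-3)=83 f(9,-1)=126 f(9,1)=126 f(9,3)=84 f(9,5)=36 f(9,7)=9 f(9,9)=1
t=10: f(10,-4)=110 f(10,-2)=209 f(10,0)=252 f(10,2)=210 f(10,4)=120 f(10,6)=45 f(10,8)=10 f(10,10)=1
t=11: f(11,-5)=110 f(11,-3)=319 f(11,-1)=461 f(11,1)=462 f(11,3)=330 f(11,5)=165 f(11,7)=55 f(11,9)=11 f(11,11)=1
t=12: f(12,-4)=429 f(12,-2)=780 f(12,0)=923 f(12,2)=792 f(12,4)=495 f(12,6)=220 f(12,8)=66 f(12,10)=12 f(12,12)=1
t=13: f(13,-5)=429 f(13,-3)=1209 f(13,-1)=1703 f(13,1)=1715 f(13,3)=1287 f(13,5)=715 f(13,7)=286 f(13,9)=78 f(13,11)=13 f(13,13)=1
t=14: f(14,-4)=1638 f(14,-2)=2912 f(14,0)=3418 f(14,2)=3002 f(14,4)=2002 f(14,6)=1001 f(14,8)=364 f(14,10)=91 f(14,12)=14 f(14,14)=1
t=15: f(15,-5)=1638 f(15,-3)=4550 f(15,-1)=6330 f(15,1)=6420 f(15,3)=5004 f(15,5)=3003 f(15,7)=1365 f(15,9)=455 f(15,11)=105 f(15,13)=15 f(15,15)=1
t=16: f(16,-4)=6188 f(16,-2)=10880 f(16,0)=12750 f(16,2)=11424 f(16,4)=8007 f(16,6)=4368 f(16,8)=1820 f(16,10)=560 f(16,12)=120 f(16,14)=16 f(16,16)=1
t=17: f(17,-5)=6188 f(17,-3)=17068 f(17,-1)=23630 f(17,1)=24174 f(17,3)=19431 f(17,5)=12375 f(17,7)=6188 f(17,9)=2380 f(17,11)=680 f(17,13)=136 f(17,15)=17 f(17,17)=1
t=18: f(18,-4)=23256 f(18,-2)=40698 f(18,0)=47804 f(18,2)=43605 f(18,4)=31806 f(18,6)=18563 f(18,8)=8568 f(18,10)=3060 f(18,12)=816 f(18,14)=153 f(18,16)=18 f(18,18)=1
t=19: f(19,-5)=23256 f(19,-3)=63954 f(19,-1)=88502 f(19,1)=91409 f(19,3)=75411 f(19,5)=50369 f(19,7)=27131 f(19,9)=11628 f(19,11)=3876 f(19,13)=969 f(19,15)=171 f(19,17)=19 f(19,19)=1
t=20: f(20,-4)=87210 f(20,-2)=152456 f(20,0)=179911 f(20,2)=166820 f(20,4)=125780 f(20,6)=77500 f(20,8)=38759 f(20,10)=15504 f(20,12)=4845 f(20,14)=1140 f(20,16)=190 f(20,18)=20 f(20,20)=1
t=21: f(21,-5)=87210 f(21,-3)=239666 f(21,-1)=332367 f(21,1)=346731 f(21,3)=292600 f(21,5)=203280 f(21,7)=116259 f(21,9)=54263 f(21,11)=20349 f(21,13)=5985 f(21,15)=1330 f(21,17)=210 f(21,19)=21 f(21,21)=1
Σ_s f(21,s) = 1700272
P = 1700272/2097152 = 106267/131072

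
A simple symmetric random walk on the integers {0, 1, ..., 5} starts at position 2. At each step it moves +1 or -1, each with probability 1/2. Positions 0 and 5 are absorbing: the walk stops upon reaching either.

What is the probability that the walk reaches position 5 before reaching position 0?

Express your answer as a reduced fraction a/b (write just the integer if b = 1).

Answer: 2/5

Derivation:
Symmetric walk (p = 1/2): the harmonic-function argument gives P(hit 5 before 0 | start at 2) = a/N.
P = 2/5 = 2/5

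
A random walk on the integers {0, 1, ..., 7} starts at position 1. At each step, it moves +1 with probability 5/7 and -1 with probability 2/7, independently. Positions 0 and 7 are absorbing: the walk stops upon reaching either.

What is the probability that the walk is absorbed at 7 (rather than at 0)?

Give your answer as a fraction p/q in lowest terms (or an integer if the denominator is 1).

Biased walk: p = 5/7, q = 2/7, r = q/p = 2/5
Gambler's ruin: P(hit 7 before 0 | start at 1) = (1 - r^a)/(1 - r^N)
r^1 = 2/5; r^7 = 128/78125
P = (1 - 2/5) / (1 - 128/78125) = 3/5 / 77997/78125 = 15625/25999

Answer: 15625/25999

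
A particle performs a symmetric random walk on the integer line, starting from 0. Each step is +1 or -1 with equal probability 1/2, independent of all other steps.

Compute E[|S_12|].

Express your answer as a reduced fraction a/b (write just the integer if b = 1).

S_12 takes values m ≡ 0 (mod 2) with |m| ≤ 12; P(S_12=m) = C(12,(12+m)/2)/2^12.
Total paths: 2^12 = 4096
Distribution: P(S=-12)=1/4096, P(S=-10)=12/4096, P(S=-8)=66/4096, P(S=-6)=220/4096, P(S=-4)=495/4096, P(S=-2)=792/4096, P(S=0)=924/4096, P(S=2)=792/4096, P(S=4)=495/4096, P(S=6)=220/4096, P(S=8)=66/4096, P(S=10)=12/4096, P(S=12)=1/4096
E[|S_12|] = Σ_m |m|·P(S_12=m) = 11088/4096 = 693/256

Answer: 693/256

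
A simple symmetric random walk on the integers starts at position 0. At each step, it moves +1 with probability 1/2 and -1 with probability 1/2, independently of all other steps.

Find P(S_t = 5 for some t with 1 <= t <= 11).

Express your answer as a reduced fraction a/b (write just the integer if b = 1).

Answer: 299/2048

Derivation:
Count via complement. Let g(t,s) = #length-t paths at position s with S_1..S_t all ≠ 5.
g(t,s) = g(t-1,s-1) + g(t-1,s+1) for s ≠ 5; g(t,5) = 0.
t=0: g(0,0)=1
t=1: g(1,-1)=1 g(1,1)=1
t=2: g(2,-2)=1 g(2,0)=2 g(2,2)=1
t=3: g(3,-3)=1 g(3,-1)=3 g(3,1)=3 g(3,3)=1
t=4: g(4,-4)=1 g(4,-2)=4 g(4,0)=6 g(4,2)=4 g(4,4)=1
t=5: g(5,-5)=1 g(5,-3)=5 g(5,-1)=10 g(5,1)=10 g(5,3)=5
t=6: g(6,-6)=1 g(6,-4)=6 g(6,-2)=15 g(6,0)=20 g(6,2)=15 g(6,4)=5
t=7: g(7,-7)=1 g(7,-5)=7 g(7,-3)=21 g(7,-1)=35 g(7,1)=35 g(7,3)=20
t=8: g(8,-8)=1 g(8,-6)=8 g(8,-4)=28 g(8,-2)=56 g(8,0)=70 g(8,2)=55 g(8,4)=20
t=9: g(9,-9)=1 g(9,-7)=9 g(9,-5)=36 g(9,-3)=84 g(9,-1)=126 g(9,1)=125 g(9,3)=75
t=10: g(10,-10)=1 g(10,-8)=10 g(10,-6)=45 g(10,-4)=120 g(10,-2)=210 g(10,0)=251 g(10,2)=200 g(10,4)=75
t=11: g(11,-11)=1 g(11,-9)=11 g(11,-7)=55 g(11,-5)=165 g(11,-3)=330 g(11,-1)=461 g(11,1)=451 g(11,3)=275
Paths never hitting 5: Σ_s g(11,s) = 1749
Paths hitting 5: 2^11 - 1749 = 299
P = 299/2048 = 299/2048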